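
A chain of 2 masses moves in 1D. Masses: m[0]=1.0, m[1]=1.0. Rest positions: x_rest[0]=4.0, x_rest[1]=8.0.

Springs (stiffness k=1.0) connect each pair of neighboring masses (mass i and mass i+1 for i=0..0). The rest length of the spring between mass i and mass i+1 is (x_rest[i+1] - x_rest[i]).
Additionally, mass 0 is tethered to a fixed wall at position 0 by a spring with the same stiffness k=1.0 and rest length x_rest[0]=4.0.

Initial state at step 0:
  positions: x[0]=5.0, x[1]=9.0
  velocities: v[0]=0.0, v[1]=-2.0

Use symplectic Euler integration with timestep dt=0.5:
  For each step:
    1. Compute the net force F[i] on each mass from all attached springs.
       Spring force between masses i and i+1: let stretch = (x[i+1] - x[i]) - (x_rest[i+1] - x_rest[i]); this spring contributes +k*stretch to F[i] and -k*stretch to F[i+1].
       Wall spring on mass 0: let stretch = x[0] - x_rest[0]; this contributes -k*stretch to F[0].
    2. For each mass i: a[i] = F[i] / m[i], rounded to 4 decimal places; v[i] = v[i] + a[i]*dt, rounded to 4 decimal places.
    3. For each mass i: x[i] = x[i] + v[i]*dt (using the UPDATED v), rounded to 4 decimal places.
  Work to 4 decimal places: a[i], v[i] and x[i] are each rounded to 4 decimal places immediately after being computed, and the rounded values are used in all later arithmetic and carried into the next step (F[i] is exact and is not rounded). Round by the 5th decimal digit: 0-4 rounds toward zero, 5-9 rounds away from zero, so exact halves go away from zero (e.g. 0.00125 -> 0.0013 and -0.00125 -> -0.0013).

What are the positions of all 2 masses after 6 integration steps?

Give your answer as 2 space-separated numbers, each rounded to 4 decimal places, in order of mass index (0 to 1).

Step 0: x=[5.0000 9.0000] v=[0.0000 -2.0000]
Step 1: x=[4.7500 8.0000] v=[-0.5000 -2.0000]
Step 2: x=[4.1250 7.1875] v=[-1.2500 -1.6250]
Step 3: x=[3.2344 6.6094] v=[-1.7813 -1.1563]
Step 4: x=[2.3789 6.1875] v=[-1.7110 -0.8438]
Step 5: x=[1.8808 5.8135] v=[-0.9962 -0.7481]
Step 6: x=[1.8957 5.4563] v=[0.0298 -0.7145]

Answer: 1.8957 5.4563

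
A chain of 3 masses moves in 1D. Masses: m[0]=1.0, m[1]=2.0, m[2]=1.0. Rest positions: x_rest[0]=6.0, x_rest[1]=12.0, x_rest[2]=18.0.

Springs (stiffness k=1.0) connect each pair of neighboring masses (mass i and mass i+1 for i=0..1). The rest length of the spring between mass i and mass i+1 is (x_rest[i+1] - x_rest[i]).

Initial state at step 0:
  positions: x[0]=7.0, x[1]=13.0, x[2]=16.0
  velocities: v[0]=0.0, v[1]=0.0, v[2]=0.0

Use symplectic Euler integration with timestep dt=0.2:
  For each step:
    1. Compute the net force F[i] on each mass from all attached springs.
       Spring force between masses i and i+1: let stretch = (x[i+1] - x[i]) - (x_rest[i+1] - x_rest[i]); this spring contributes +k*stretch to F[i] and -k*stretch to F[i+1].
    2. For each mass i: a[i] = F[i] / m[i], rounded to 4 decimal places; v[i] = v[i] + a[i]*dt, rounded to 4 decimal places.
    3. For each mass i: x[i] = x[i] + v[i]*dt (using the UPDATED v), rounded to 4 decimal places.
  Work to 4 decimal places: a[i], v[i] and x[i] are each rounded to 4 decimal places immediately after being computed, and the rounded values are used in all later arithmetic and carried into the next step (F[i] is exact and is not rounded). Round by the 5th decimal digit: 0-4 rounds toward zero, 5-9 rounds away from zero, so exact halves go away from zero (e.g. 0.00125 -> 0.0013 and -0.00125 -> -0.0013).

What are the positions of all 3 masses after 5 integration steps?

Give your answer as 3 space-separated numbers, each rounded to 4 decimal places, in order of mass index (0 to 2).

Answer: 6.9238 12.2575 17.5611

Derivation:
Step 0: x=[7.0000 13.0000 16.0000] v=[0.0000 0.0000 0.0000]
Step 1: x=[7.0000 12.9400 16.1200] v=[0.0000 -0.3000 0.6000]
Step 2: x=[6.9976 12.8248 16.3528] v=[-0.0120 -0.5760 1.1640]
Step 3: x=[6.9883 12.6636 16.6845] v=[-0.0466 -0.8059 1.6584]
Step 4: x=[6.9660 12.4693 17.0953] v=[-0.1115 -0.9713 2.0542]
Step 5: x=[6.9238 12.2575 17.5611] v=[-0.2108 -1.0590 2.3290]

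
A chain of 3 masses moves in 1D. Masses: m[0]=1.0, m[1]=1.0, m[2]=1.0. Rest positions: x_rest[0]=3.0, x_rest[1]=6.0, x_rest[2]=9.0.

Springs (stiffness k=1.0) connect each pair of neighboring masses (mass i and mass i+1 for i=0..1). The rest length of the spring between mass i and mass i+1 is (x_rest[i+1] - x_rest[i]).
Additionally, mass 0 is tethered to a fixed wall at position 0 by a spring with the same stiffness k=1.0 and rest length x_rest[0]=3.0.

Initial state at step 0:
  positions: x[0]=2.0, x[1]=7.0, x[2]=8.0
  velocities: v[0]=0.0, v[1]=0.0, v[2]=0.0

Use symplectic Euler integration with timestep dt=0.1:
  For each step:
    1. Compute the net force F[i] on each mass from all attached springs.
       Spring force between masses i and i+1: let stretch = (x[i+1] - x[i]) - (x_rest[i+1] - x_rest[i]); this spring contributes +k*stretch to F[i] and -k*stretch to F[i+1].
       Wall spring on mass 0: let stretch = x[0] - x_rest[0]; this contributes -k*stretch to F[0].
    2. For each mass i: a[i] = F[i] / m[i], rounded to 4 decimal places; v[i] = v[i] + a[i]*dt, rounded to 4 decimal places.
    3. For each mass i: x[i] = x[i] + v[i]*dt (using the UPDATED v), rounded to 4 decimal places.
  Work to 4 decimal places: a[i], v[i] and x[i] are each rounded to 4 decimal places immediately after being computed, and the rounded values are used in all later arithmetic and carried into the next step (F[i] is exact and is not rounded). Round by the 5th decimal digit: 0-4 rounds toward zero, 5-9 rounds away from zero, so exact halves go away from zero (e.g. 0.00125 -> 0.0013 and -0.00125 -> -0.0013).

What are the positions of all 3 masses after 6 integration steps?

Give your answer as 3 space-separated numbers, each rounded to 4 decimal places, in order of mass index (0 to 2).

Step 0: x=[2.0000 7.0000 8.0000] v=[0.0000 0.0000 0.0000]
Step 1: x=[2.0300 6.9600 8.0200] v=[0.3000 -0.4000 0.2000]
Step 2: x=[2.0890 6.8813 8.0594] v=[0.5900 -0.7870 0.3940]
Step 3: x=[2.1750 6.7665 8.1170] v=[0.8603 -1.1484 0.5762]
Step 4: x=[2.2852 6.6193 8.1911] v=[1.1020 -1.4725 0.7412]
Step 5: x=[2.4159 6.4444 8.2795] v=[1.3069 -1.7487 0.8840]
Step 6: x=[2.5627 6.2476 8.3796] v=[1.4682 -1.9680 1.0005]

Answer: 2.5627 6.2476 8.3796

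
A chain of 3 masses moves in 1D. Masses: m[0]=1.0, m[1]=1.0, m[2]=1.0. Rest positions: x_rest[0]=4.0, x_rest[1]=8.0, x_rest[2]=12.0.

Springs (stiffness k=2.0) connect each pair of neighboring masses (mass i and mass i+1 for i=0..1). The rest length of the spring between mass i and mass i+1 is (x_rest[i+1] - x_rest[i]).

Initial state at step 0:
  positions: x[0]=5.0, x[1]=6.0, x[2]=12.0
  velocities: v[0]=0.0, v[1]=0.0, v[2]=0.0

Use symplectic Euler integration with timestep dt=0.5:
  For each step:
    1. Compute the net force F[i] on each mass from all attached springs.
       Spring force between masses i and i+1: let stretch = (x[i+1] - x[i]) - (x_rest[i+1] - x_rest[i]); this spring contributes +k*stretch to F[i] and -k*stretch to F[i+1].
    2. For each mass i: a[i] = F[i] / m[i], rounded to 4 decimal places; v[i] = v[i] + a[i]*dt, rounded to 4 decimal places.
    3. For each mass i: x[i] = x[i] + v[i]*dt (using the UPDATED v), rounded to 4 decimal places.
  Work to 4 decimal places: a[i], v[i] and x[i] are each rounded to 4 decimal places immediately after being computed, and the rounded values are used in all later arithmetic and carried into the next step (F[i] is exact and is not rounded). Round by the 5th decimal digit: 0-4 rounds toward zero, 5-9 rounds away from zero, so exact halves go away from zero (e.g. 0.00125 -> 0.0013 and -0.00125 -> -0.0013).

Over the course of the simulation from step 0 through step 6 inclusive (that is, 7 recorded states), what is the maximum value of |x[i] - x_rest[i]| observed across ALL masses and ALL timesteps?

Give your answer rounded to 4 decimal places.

Step 0: x=[5.0000 6.0000 12.0000] v=[0.0000 0.0000 0.0000]
Step 1: x=[3.5000 8.5000 11.0000] v=[-3.0000 5.0000 -2.0000]
Step 2: x=[2.5000 9.7500 10.7500] v=[-2.0000 2.5000 -0.5000]
Step 3: x=[3.1250 7.8750 12.0000] v=[1.2500 -3.7500 2.5000]
Step 4: x=[4.1250 5.6875 13.1875] v=[2.0000 -4.3750 2.3750]
Step 5: x=[3.9063 6.4688 12.6250] v=[-0.4375 1.5625 -1.1250]
Step 6: x=[2.9688 9.0469 10.9844] v=[-1.8750 5.1562 -3.2812]
Max displacement = 2.3125

Answer: 2.3125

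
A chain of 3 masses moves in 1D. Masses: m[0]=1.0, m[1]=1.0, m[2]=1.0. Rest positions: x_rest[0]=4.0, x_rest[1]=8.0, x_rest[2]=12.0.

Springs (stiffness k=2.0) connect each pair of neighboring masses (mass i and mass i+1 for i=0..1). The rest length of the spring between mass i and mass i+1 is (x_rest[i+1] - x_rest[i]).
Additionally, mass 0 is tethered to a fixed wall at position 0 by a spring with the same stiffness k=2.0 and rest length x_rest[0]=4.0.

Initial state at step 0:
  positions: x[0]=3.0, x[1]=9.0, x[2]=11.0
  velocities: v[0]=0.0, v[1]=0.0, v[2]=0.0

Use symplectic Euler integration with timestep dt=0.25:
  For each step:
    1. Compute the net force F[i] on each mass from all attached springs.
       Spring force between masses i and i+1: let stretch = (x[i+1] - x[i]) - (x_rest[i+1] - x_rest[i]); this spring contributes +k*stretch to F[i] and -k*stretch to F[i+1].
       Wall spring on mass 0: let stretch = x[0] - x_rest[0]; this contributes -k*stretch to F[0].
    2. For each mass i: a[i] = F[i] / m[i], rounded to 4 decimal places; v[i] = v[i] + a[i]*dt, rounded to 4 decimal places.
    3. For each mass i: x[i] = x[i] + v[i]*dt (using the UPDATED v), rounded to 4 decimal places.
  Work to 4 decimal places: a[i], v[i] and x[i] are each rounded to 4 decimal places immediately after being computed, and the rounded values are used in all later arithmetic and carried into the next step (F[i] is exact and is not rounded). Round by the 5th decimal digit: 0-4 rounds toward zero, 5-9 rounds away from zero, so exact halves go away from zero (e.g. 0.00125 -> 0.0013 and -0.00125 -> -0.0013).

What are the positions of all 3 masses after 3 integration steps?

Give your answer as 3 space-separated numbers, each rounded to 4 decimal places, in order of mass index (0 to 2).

Answer: 4.5333 6.9336 12.0684

Derivation:
Step 0: x=[3.0000 9.0000 11.0000] v=[0.0000 0.0000 0.0000]
Step 1: x=[3.3750 8.5000 11.2500] v=[1.5000 -2.0000 1.0000]
Step 2: x=[3.9688 7.7031 11.6563] v=[2.3750 -3.1875 1.6250]
Step 3: x=[4.5333 6.9336 12.0684] v=[2.2578 -3.0781 1.6484]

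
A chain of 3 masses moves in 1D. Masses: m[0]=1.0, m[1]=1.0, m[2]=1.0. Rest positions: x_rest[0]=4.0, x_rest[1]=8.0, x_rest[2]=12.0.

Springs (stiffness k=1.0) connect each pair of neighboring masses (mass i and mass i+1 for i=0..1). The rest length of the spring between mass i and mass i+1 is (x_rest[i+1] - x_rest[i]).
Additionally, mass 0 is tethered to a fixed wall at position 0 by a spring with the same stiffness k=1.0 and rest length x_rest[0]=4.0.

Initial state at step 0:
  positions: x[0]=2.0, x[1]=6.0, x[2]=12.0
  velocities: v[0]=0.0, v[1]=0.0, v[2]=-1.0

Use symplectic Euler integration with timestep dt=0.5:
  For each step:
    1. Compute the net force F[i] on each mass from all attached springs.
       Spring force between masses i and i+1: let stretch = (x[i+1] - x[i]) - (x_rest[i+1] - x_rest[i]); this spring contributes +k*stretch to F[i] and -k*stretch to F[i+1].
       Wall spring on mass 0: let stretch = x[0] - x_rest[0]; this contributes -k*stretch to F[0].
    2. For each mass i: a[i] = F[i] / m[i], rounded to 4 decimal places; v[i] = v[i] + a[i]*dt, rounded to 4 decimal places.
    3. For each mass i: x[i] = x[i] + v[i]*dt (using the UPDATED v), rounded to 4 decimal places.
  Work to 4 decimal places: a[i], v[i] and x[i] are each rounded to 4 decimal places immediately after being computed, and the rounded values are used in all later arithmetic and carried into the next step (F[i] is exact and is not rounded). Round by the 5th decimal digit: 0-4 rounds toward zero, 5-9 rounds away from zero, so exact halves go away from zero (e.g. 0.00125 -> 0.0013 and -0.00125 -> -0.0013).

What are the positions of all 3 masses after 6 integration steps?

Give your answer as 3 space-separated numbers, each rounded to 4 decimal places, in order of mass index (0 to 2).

Answer: 4.3535 6.8887 10.2300

Derivation:
Step 0: x=[2.0000 6.0000 12.0000] v=[0.0000 0.0000 -1.0000]
Step 1: x=[2.5000 6.5000 11.0000] v=[1.0000 1.0000 -2.0000]
Step 2: x=[3.3750 7.1250 9.8750] v=[1.7500 1.2500 -2.2500]
Step 3: x=[4.3438 7.5000 9.0625] v=[1.9375 0.7500 -1.6250]
Step 4: x=[5.0157 7.4766 8.8594] v=[1.3437 -0.0469 -0.4063]
Step 5: x=[5.0489 7.1836 9.3106] v=[0.0663 -0.5860 0.9023]
Step 6: x=[4.3535 6.8887 10.2300] v=[-1.3908 -0.5899 1.8388]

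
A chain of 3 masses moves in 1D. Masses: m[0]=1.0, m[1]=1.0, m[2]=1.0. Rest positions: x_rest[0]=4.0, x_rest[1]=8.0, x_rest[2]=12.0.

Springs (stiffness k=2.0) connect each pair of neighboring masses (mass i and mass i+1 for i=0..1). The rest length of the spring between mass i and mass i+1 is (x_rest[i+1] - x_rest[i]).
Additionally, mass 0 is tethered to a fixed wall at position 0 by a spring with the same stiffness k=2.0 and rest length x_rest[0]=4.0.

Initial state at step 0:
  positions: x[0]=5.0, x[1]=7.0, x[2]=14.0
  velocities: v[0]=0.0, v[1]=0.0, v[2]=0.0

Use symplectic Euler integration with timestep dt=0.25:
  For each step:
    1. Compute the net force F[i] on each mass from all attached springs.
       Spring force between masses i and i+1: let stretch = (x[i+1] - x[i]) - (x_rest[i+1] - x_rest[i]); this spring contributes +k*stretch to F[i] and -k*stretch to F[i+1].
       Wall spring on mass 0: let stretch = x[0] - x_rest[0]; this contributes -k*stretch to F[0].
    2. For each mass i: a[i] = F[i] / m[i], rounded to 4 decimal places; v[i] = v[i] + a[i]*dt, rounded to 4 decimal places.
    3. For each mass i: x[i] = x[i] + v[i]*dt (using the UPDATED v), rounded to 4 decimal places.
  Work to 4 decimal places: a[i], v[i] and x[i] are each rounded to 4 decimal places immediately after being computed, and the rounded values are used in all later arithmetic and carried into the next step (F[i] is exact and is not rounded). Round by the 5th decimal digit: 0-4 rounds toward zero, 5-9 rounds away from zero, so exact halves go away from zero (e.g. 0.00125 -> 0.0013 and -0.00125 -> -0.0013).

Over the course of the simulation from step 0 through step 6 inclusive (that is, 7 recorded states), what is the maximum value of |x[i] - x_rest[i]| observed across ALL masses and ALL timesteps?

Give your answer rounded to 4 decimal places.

Step 0: x=[5.0000 7.0000 14.0000] v=[0.0000 0.0000 0.0000]
Step 1: x=[4.6250 7.6250 13.6250] v=[-1.5000 2.5000 -1.5000]
Step 2: x=[4.0469 8.6250 13.0000] v=[-2.3125 4.0000 -2.5000]
Step 3: x=[3.5352 9.5996 12.3281] v=[-2.0469 3.8985 -2.6875]
Step 4: x=[3.3396 10.1573 11.8152] v=[-0.7823 2.2306 -2.0518]
Step 5: x=[3.5788 10.0700 11.5950] v=[0.9568 -0.3493 -0.8808]
Step 6: x=[4.1821 9.3619 11.6842] v=[2.4130 -2.8324 0.3567]
Max displacement = 2.1573

Answer: 2.1573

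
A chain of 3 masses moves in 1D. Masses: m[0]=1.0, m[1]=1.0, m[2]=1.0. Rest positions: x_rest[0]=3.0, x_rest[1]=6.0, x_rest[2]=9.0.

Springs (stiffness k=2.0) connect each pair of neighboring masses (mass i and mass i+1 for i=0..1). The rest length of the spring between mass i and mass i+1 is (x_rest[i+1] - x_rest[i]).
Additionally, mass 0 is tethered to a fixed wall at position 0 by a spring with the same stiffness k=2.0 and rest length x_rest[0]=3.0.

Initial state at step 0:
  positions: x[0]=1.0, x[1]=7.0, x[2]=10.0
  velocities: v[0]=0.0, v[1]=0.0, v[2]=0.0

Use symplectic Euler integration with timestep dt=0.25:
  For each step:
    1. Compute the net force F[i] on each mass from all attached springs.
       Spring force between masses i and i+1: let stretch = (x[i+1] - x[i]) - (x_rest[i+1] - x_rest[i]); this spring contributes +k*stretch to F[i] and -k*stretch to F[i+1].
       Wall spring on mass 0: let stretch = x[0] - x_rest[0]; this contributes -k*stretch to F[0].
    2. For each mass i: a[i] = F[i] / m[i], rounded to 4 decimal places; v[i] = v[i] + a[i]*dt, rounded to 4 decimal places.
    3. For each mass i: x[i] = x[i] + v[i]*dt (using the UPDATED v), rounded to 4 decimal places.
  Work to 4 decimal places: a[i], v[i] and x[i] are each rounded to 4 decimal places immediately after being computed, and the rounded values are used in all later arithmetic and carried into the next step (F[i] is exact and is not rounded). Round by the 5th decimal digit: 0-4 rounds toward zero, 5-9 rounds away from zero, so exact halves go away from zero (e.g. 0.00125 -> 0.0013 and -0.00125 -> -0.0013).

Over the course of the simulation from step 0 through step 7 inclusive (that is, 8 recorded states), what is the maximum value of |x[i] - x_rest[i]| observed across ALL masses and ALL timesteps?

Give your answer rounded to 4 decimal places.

Step 0: x=[1.0000 7.0000 10.0000] v=[0.0000 0.0000 0.0000]
Step 1: x=[1.6250 6.6250 10.0000] v=[2.5000 -1.5000 0.0000]
Step 2: x=[2.6719 6.0469 9.9531] v=[4.1875 -2.3125 -0.1875]
Step 3: x=[3.8067 5.5352 9.7930] v=[4.5391 -2.0469 -0.6406]
Step 4: x=[4.6817 5.3396 9.4756] v=[3.5000 -0.7823 -1.2695]
Step 5: x=[5.0537 5.5788 9.0162] v=[1.4881 0.9568 -1.8375]
Step 6: x=[4.8597 6.1821 8.5022] v=[-0.7762 2.4130 -2.0562]
Step 7: x=[4.2235 6.9101 8.0731] v=[-2.5449 2.9119 -1.7163]
Max displacement = 2.0537

Answer: 2.0537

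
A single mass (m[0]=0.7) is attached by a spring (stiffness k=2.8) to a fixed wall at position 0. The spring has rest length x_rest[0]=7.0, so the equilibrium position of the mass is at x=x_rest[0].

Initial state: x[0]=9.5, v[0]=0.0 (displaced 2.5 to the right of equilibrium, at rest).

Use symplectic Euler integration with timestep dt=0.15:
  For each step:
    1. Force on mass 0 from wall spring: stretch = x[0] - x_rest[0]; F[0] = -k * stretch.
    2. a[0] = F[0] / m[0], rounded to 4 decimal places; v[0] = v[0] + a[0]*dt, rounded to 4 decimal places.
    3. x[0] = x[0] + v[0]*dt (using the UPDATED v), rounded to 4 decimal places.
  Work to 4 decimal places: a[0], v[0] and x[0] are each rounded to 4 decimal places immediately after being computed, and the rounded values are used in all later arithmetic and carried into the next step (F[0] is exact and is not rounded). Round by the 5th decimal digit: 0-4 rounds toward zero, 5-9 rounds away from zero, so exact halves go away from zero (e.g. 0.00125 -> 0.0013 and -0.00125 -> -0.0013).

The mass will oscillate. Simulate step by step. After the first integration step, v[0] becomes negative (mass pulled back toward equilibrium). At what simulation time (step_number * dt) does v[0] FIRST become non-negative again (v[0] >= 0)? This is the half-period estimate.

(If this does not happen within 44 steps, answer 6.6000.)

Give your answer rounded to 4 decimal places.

Answer: 1.6500

Derivation:
Step 0: x=[9.5000] v=[0.0000]
Step 1: x=[9.2750] v=[-1.5000]
Step 2: x=[8.8453] v=[-2.8650]
Step 3: x=[8.2495] v=[-3.9722]
Step 4: x=[7.5412] v=[-4.7219]
Step 5: x=[6.7842] v=[-5.0466]
Step 6: x=[6.0466] v=[-4.9171]
Step 7: x=[5.3948] v=[-4.3451]
Step 8: x=[4.8875] v=[-3.3820]
Step 9: x=[4.5703] v=[-2.1145]
Step 10: x=[4.4718] v=[-0.6567]
Step 11: x=[4.6008] v=[0.8602]
First v>=0 after going negative at step 11, time=1.6500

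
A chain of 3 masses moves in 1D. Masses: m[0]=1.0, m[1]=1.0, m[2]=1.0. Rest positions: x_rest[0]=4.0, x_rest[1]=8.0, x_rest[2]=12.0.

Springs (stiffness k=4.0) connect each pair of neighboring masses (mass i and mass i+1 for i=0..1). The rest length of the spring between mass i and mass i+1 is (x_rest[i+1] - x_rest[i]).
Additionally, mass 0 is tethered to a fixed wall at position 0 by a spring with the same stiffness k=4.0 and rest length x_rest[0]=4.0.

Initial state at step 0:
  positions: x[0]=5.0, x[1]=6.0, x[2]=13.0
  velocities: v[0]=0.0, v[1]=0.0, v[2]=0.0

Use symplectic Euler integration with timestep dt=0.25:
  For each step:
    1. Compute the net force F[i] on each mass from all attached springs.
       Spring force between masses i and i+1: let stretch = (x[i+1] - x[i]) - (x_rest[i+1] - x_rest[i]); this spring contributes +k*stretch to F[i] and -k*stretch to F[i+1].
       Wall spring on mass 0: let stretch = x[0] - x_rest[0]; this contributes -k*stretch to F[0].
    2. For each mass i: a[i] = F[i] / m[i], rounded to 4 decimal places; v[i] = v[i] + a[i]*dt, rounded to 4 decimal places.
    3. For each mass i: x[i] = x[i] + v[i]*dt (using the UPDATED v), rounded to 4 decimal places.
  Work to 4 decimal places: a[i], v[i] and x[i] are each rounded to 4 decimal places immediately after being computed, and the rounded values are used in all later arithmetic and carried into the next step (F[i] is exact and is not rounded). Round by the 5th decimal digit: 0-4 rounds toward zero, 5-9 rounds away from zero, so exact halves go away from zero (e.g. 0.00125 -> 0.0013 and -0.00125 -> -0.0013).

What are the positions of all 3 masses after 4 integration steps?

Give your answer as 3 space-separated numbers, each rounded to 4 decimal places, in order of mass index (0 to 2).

Step 0: x=[5.0000 6.0000 13.0000] v=[0.0000 0.0000 0.0000]
Step 1: x=[4.0000 7.5000 12.2500] v=[-4.0000 6.0000 -3.0000]
Step 2: x=[2.8750 9.3125 11.3125] v=[-4.5000 7.2500 -3.7500]
Step 3: x=[2.6406 10.0156 10.8750] v=[-0.9375 2.8125 -1.7500]
Step 4: x=[3.5898 9.0898 11.2227] v=[3.7969 -3.7031 1.3906]

Answer: 3.5898 9.0898 11.2227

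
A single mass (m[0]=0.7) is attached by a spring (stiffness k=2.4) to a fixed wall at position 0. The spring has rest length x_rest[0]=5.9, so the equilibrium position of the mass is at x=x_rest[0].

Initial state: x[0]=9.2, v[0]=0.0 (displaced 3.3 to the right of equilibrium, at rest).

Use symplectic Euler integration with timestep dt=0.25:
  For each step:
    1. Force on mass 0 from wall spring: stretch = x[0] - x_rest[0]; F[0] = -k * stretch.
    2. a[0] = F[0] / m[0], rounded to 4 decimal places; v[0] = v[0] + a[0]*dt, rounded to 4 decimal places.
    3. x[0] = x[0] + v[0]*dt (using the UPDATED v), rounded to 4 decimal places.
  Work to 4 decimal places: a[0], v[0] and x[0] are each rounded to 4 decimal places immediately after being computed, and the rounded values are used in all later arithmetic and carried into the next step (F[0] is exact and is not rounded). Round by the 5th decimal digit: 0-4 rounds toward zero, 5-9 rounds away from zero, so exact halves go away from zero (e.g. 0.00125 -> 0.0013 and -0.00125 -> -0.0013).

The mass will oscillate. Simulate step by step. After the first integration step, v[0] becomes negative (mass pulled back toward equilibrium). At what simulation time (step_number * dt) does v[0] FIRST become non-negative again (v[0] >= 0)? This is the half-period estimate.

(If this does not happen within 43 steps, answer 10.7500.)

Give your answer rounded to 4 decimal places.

Answer: 1.7500

Derivation:
Step 0: x=[9.2000] v=[0.0000]
Step 1: x=[8.4929] v=[-2.8286]
Step 2: x=[7.2301] v=[-5.0511]
Step 3: x=[5.6823] v=[-6.1912]
Step 4: x=[4.1812] v=[-6.0046]
Step 5: x=[3.0484] v=[-4.5314]
Step 6: x=[2.5266] v=[-2.0872]
Step 7: x=[2.7277] v=[0.8043]
First v>=0 after going negative at step 7, time=1.7500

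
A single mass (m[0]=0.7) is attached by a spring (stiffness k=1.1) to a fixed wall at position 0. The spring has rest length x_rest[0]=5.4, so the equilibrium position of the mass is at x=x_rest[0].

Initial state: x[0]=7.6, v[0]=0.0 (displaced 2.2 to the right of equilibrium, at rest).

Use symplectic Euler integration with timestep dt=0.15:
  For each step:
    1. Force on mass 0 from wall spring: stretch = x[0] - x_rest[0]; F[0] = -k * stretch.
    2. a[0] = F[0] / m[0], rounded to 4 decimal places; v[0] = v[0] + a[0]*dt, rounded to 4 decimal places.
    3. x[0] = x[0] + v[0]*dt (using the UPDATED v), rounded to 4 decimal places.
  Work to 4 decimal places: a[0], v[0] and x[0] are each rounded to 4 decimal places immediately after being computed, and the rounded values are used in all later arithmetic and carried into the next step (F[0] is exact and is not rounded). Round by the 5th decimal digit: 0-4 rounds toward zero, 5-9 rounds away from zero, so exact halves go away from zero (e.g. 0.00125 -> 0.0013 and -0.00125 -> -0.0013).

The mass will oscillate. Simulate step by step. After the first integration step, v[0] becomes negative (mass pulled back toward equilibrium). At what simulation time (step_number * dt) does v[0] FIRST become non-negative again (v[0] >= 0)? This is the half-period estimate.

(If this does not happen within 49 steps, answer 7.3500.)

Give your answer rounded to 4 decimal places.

Step 0: x=[7.6000] v=[0.0000]
Step 1: x=[7.5222] v=[-0.5186]
Step 2: x=[7.3694] v=[-1.0188]
Step 3: x=[7.1470] v=[-1.4830]
Step 4: x=[6.8628] v=[-1.8948]
Step 5: x=[6.5269] v=[-2.2396]
Step 6: x=[6.1511] v=[-2.5052]
Step 7: x=[5.7488] v=[-2.6822]
Step 8: x=[5.3341] v=[-2.7644]
Step 9: x=[4.9218] v=[-2.7489]
Step 10: x=[4.5264] v=[-2.6362]
Step 11: x=[4.1619] v=[-2.4303]
Step 12: x=[3.8411] v=[-2.1385]
Step 13: x=[3.5755] v=[-1.7710]
Step 14: x=[3.3744] v=[-1.3409]
Step 15: x=[3.2449] v=[-0.8634]
Step 16: x=[3.1916] v=[-0.3554]
Step 17: x=[3.2164] v=[0.1651]
First v>=0 after going negative at step 17, time=2.5500

Answer: 2.5500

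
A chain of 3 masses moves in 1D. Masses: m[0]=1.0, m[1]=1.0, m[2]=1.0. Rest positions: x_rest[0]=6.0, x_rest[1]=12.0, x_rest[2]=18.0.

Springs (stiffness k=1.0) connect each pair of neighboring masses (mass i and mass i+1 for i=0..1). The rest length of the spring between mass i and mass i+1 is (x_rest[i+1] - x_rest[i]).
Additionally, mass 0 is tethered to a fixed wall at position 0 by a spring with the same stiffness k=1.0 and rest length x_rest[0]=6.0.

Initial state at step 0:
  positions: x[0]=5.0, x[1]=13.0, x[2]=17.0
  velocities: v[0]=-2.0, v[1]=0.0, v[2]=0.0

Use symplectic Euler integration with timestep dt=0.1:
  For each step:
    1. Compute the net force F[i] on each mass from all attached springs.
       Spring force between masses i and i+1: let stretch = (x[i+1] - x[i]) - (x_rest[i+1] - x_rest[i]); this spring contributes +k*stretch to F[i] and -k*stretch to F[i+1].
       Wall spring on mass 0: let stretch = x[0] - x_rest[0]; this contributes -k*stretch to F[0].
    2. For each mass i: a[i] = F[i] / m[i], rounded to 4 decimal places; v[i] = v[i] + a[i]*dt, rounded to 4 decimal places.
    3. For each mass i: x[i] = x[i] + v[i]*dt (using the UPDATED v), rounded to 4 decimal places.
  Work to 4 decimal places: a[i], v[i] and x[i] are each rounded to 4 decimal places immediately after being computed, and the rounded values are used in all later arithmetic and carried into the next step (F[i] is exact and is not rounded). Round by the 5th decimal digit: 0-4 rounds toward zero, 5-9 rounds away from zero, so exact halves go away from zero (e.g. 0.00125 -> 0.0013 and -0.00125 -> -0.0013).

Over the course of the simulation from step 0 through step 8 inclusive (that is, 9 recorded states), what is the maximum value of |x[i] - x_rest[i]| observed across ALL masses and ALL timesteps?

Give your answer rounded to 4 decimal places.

Step 0: x=[5.0000 13.0000 17.0000] v=[-2.0000 0.0000 0.0000]
Step 1: x=[4.8300 12.9600 17.0200] v=[-1.7000 -0.4000 0.2000]
Step 2: x=[4.6930 12.8793 17.0594] v=[-1.3700 -0.8070 0.3940]
Step 3: x=[4.5909 12.7585 17.1170] v=[-1.0207 -1.2076 0.5760]
Step 4: x=[4.5246 12.5997 17.1910] v=[-0.6630 -1.5885 0.7402]
Step 5: x=[4.4938 12.4060 17.2791] v=[-0.3080 -1.9369 0.8811]
Step 6: x=[4.4972 12.1819 17.3785] v=[0.0338 -2.2408 0.9938]
Step 7: x=[4.5325 11.9329 17.4859] v=[0.3526 -2.4896 1.0741]
Step 8: x=[4.5964 11.6655 17.5978] v=[0.6394 -2.6743 1.1188]
Max displacement = 1.5062

Answer: 1.5062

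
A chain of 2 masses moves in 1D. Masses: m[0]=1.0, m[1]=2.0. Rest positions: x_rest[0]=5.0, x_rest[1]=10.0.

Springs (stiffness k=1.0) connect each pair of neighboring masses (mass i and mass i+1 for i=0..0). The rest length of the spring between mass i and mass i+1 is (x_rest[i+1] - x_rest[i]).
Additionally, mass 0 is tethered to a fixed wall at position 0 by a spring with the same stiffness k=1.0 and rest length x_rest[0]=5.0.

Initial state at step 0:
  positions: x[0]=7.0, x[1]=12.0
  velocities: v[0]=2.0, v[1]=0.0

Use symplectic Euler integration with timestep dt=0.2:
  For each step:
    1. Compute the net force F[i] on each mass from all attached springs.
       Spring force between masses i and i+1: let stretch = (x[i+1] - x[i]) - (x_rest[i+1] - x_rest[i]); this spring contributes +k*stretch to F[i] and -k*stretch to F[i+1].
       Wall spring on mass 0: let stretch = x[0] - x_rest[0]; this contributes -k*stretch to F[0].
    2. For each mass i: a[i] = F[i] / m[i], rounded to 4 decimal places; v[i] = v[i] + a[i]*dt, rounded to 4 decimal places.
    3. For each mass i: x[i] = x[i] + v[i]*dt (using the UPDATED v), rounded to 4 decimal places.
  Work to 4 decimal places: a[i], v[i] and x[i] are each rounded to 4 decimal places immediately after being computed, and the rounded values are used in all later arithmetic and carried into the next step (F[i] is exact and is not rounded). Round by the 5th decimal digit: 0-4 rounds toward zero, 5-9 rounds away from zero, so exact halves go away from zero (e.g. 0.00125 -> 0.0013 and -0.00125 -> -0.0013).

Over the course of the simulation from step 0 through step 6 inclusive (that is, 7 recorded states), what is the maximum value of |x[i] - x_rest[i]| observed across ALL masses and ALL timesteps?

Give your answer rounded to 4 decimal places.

Step 0: x=[7.0000 12.0000] v=[2.0000 0.0000]
Step 1: x=[7.3200 12.0000] v=[1.6000 0.0000]
Step 2: x=[7.5344 12.0064] v=[1.0720 0.0320]
Step 3: x=[7.6263 12.0234] v=[0.4595 0.0848]
Step 4: x=[7.5890 12.0524] v=[-0.1863 0.1451]
Step 5: x=[7.4267 12.0922] v=[-0.8114 0.1988]
Step 6: x=[7.1540 12.1387] v=[-1.3636 0.2323]
Max displacement = 2.6263

Answer: 2.6263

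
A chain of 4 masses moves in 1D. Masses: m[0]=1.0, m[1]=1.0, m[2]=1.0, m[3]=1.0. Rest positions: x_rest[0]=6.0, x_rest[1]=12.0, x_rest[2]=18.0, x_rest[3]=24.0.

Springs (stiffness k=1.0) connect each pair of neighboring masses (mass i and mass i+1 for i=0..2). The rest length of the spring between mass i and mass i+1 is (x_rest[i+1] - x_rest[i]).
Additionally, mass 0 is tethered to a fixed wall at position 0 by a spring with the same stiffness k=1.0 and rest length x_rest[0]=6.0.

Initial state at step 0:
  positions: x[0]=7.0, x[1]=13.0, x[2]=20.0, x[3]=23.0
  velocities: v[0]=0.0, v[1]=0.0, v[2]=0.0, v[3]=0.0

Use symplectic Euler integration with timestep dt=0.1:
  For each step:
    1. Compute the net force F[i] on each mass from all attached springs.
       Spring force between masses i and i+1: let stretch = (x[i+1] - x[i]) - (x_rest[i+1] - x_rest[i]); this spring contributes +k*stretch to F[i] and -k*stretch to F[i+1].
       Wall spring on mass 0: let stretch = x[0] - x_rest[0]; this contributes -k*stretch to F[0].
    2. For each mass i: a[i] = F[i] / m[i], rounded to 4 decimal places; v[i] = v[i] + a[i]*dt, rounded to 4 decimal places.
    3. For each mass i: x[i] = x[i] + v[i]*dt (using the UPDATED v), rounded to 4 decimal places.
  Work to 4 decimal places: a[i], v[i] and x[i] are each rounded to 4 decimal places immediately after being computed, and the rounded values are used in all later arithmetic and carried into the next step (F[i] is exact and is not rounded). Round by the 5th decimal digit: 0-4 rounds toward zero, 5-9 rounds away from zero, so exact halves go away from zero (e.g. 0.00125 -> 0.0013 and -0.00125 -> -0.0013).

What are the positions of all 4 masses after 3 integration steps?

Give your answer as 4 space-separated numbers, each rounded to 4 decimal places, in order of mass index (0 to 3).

Answer: 6.9415 13.0565 19.7660 23.1765

Derivation:
Step 0: x=[7.0000 13.0000 20.0000 23.0000] v=[0.0000 0.0000 0.0000 0.0000]
Step 1: x=[6.9900 13.0100 19.9600 23.0300] v=[-0.1000 0.1000 -0.4000 0.3000]
Step 2: x=[6.9703 13.0293 19.8812 23.0893] v=[-0.1970 0.1930 -0.7880 0.5930]
Step 3: x=[6.9415 13.0565 19.7660 23.1765] v=[-0.2881 0.2723 -1.1524 0.8722]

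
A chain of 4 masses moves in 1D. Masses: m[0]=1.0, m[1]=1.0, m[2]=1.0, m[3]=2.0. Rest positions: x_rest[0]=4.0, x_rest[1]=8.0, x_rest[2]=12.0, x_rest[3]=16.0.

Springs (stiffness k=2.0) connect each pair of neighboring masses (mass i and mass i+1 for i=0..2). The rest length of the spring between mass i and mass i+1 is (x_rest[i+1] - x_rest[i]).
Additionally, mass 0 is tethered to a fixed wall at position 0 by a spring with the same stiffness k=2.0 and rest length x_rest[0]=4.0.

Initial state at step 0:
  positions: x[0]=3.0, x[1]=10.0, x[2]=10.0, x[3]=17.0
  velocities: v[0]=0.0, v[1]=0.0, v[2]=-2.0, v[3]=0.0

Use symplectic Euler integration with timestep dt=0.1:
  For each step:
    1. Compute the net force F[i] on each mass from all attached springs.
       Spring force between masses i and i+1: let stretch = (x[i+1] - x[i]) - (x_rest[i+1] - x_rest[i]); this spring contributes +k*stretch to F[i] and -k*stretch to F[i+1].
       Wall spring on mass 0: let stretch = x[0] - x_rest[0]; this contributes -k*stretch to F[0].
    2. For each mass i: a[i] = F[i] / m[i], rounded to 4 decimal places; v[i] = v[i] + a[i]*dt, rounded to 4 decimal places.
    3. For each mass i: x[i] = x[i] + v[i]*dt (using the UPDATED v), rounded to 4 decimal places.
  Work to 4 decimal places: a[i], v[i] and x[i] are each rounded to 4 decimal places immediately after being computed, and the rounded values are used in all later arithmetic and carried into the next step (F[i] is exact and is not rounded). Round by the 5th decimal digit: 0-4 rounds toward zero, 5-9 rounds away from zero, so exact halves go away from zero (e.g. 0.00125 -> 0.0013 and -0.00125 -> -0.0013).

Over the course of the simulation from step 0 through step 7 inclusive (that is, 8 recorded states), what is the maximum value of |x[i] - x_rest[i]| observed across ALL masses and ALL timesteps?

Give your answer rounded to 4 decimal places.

Answer: 2.0600

Derivation:
Step 0: x=[3.0000 10.0000 10.0000 17.0000] v=[0.0000 0.0000 -2.0000 0.0000]
Step 1: x=[3.0800 9.8600 9.9400 16.9700] v=[0.8000 -1.4000 -0.6000 -0.3000]
Step 2: x=[3.2340 9.5860 10.0190 16.9097] v=[1.5400 -2.7400 0.7900 -0.6030]
Step 3: x=[3.4504 9.1936 10.2272 16.8205] v=[2.1636 -3.9238 2.0815 -0.8921]
Step 4: x=[3.7126 8.7070 10.5465 16.7054] v=[2.6222 -4.8657 3.1934 -1.1514]
Step 5: x=[4.0005 8.1573 10.9522 16.5687] v=[2.8786 -5.4967 4.0573 -1.3673]
Step 6: x=[4.2915 7.5804 11.4144 16.4158] v=[2.9099 -5.7691 4.6216 -1.5290]
Step 7: x=[4.5624 7.0144 11.8999 16.2529] v=[2.7094 -5.6601 4.8551 -1.6291]
Max displacement = 2.0600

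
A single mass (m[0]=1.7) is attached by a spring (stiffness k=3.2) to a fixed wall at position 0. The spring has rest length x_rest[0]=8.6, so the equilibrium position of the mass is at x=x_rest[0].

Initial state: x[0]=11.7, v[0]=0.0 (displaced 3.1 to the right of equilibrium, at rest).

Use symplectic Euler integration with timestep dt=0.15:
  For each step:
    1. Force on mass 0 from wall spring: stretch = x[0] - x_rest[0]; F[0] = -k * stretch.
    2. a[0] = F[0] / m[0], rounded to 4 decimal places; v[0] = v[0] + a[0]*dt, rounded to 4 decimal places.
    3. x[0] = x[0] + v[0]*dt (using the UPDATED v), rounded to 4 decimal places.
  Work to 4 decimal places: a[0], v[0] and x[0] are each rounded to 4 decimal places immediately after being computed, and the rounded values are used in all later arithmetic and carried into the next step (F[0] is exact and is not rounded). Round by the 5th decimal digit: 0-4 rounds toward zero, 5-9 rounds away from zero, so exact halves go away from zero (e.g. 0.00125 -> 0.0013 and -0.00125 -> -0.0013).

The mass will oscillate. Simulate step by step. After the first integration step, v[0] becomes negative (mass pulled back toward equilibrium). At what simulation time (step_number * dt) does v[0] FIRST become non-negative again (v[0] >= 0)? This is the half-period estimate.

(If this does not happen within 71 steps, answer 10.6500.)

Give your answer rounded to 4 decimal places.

Step 0: x=[11.7000] v=[0.0000]
Step 1: x=[11.5687] v=[-0.8753]
Step 2: x=[11.3117] v=[-1.7135]
Step 3: x=[10.9398] v=[-2.4792]
Step 4: x=[10.4688] v=[-3.1398]
Step 5: x=[9.9187] v=[-3.6675]
Step 6: x=[9.3127] v=[-4.0398]
Step 7: x=[8.6766] v=[-4.2410]
Step 8: x=[8.0372] v=[-4.2626]
Step 9: x=[7.4216] v=[-4.1037]
Step 10: x=[6.8560] v=[-3.7710]
Step 11: x=[6.3642] v=[-3.2786]
Step 12: x=[5.9671] v=[-2.6473]
Step 13: x=[5.6815] v=[-1.9039]
Step 14: x=[5.5195] v=[-1.0799]
Step 15: x=[5.4880] v=[-0.2101]
Step 16: x=[5.5883] v=[0.6686]
First v>=0 after going negative at step 16, time=2.4000

Answer: 2.4000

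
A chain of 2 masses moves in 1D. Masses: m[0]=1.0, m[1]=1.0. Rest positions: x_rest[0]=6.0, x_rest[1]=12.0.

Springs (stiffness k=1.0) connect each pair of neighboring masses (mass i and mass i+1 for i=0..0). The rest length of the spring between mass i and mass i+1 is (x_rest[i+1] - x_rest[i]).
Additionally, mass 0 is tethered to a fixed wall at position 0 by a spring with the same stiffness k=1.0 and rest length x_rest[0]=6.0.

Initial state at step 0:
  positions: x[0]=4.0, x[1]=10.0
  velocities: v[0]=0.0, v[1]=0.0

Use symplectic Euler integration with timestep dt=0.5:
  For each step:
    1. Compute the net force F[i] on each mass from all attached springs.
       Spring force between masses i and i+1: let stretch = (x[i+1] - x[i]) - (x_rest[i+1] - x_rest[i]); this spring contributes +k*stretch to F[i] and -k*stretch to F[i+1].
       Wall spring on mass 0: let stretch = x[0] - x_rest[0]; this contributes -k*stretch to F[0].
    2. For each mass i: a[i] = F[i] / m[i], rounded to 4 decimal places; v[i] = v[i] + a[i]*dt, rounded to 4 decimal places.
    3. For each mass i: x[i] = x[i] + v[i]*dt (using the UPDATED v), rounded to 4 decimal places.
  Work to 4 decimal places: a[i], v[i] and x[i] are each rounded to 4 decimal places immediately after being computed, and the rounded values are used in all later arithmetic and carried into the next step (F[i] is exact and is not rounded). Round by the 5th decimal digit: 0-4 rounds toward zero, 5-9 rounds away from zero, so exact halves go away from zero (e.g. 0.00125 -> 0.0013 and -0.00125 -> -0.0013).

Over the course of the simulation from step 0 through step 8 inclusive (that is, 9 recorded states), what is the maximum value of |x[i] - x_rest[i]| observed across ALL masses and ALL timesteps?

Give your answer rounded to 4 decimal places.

Answer: 2.3365

Derivation:
Step 0: x=[4.0000 10.0000] v=[0.0000 0.0000]
Step 1: x=[4.5000 10.0000] v=[1.0000 0.0000]
Step 2: x=[5.2500 10.1250] v=[1.5000 0.2500]
Step 3: x=[5.9063 10.5313] v=[1.3125 0.8125]
Step 4: x=[6.2423 11.2813] v=[0.6719 1.5000]
Step 5: x=[6.2775 12.2716] v=[0.0703 1.9805]
Step 6: x=[6.2418 13.2634] v=[-0.0714 1.9835]
Step 7: x=[6.4011 13.9998] v=[0.3185 1.4727]
Step 8: x=[6.8598 14.3365] v=[0.9173 0.6734]
Max displacement = 2.3365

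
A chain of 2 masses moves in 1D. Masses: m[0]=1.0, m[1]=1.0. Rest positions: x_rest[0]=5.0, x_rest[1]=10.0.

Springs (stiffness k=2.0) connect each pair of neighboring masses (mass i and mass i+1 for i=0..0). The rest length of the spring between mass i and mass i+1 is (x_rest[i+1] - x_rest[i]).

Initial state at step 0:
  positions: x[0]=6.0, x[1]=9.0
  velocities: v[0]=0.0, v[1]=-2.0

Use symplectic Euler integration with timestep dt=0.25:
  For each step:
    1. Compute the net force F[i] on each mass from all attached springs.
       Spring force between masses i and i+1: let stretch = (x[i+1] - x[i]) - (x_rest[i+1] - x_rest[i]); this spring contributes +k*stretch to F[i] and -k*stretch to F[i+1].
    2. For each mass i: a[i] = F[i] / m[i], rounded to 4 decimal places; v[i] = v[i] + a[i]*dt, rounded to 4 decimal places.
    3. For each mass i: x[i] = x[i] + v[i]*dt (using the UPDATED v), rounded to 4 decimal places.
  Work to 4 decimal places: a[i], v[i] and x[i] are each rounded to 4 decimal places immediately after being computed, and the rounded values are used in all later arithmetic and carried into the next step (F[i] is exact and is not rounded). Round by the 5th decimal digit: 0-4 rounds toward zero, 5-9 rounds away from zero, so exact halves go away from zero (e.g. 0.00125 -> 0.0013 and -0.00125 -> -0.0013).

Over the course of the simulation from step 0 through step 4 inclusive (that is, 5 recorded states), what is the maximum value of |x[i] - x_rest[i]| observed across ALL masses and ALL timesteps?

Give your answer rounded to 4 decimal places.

Step 0: x=[6.0000 9.0000] v=[0.0000 -2.0000]
Step 1: x=[5.7500 8.7500] v=[-1.0000 -1.0000]
Step 2: x=[5.2500 8.7500] v=[-2.0000 0.0000]
Step 3: x=[4.5625 8.9375] v=[-2.7500 0.7500]
Step 4: x=[3.7969 9.2031] v=[-3.0625 1.0625]
Max displacement = 1.2500

Answer: 1.2500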